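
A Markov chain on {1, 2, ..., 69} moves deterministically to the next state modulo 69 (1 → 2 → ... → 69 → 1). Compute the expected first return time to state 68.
E[T_68 | X_0 = 68] = 69

The chain cycles deterministically, so starting at state 68 it returns in exactly 69 steps. Equivalently, the stationary distribution is uniform π_j = 1/69 for every state j, so by Kac's formula E[T_68] = 1/π_68 = 69.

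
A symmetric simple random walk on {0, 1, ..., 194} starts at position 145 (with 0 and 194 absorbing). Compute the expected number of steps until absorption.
E[τ | X_0 = 145] = 7105

Let v_k = E[τ | X_0 = k]. Boundary: v_0 = v_194 = 0. Recurrence: v_k = 1 + (v_{k-1} + v_{k+1})/2 for 1 ≤ k ≤ 193. The particular solution to v_k − (v_{k-1} + v_{k+1})/2 = 1 is v_k = −k^2. Adding homogeneous solution A + B k and matching boundaries gives v_k = k (194 − k). Substituting k = 145: v_145 = 145 · 49 = 7105.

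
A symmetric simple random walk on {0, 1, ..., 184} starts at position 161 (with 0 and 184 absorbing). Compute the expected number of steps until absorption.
E[τ | X_0 = 161] = 3703

Let v_k = E[τ | X_0 = k]. Boundary: v_0 = v_184 = 0. Recurrence: v_k = 1 + (v_{k-1} + v_{k+1})/2 for 1 ≤ k ≤ 183. The particular solution to v_k − (v_{k-1} + v_{k+1})/2 = 1 is v_k = −k^2. Adding homogeneous solution A + B k and matching boundaries gives v_k = k (184 − k). Substituting k = 161: v_161 = 161 · 23 = 3703.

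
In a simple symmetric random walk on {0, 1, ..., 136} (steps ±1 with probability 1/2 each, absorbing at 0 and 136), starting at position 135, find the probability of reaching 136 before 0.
P(hit 136 before 0) = 135/136

Let u_k = P(hit 136 before 0 | start at k). Then u_0 = 0, u_136 = 1, and u_k = u_{k-1}/2 + u_{k+1}/2 for 1 ≤ k ≤ 135. This harmonic recurrence is solved by u_k = k/136, giving u_135 = 135/136.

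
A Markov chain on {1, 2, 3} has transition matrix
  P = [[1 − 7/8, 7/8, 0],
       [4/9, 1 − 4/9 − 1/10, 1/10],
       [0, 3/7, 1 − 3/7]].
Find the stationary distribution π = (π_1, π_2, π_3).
π = (320/1097, 630/1097, 147/1097)

This is a birth-death chain on three states, which satisfies detailed balance: π_1 · P_{12} = π_2 · P_{21} and π_2 · P_{23} = π_3 · P_{32}.
From π_1 · 7/8 = π_2 · 4/9: π_2/π_1 = (7/8)/(4/9) = 63/32.
From π_2 · 1/10 = π_3 · 3/7: π_3/π_2 = (1/10)/(3/7) = 7/30.
Take π_1 proportional to 1; then unnormalized π = (1, 63/32, 147/320). Normalize by dividing by the sum 1097/320:
  π = (320/1097, 630/1097, 147/1097).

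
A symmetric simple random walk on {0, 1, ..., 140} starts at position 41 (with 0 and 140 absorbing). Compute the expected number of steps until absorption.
E[τ | X_0 = 41] = 4059

Let v_k = E[τ | X_0 = k]. Boundary: v_0 = v_140 = 0. Recurrence: v_k = 1 + (v_{k-1} + v_{k+1})/2 for 1 ≤ k ≤ 139. The particular solution to v_k − (v_{k-1} + v_{k+1})/2 = 1 is v_k = −k^2. Adding homogeneous solution A + B k and matching boundaries gives v_k = k (140 − k). Substituting k = 41: v_41 = 41 · 99 = 4059.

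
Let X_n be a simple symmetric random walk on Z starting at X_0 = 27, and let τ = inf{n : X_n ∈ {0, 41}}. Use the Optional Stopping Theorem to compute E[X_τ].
E[X_τ] = 27

X_n is a martingale and τ is a bounded-mean stopping time (indeed τ is finite a.s. with bounded expectation since the walk is in a bounded region). By the OST, E[X_τ] = E[X_0] = 27. Equivalently: E[X_τ] = 41 · P(hit 41 first) + 0 · P(hit 0 first) = 41 · (27/41) = 27.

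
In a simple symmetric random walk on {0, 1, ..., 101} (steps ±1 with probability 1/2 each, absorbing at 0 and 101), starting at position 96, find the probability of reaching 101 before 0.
P(hit 101 before 0) = 96/101

Let u_k = P(hit 101 before 0 | start at k). Then u_0 = 0, u_101 = 1, and u_k = u_{k-1}/2 + u_{k+1}/2 for 1 ≤ k ≤ 100. This harmonic recurrence is solved by u_k = k/101, giving u_96 = 96/101.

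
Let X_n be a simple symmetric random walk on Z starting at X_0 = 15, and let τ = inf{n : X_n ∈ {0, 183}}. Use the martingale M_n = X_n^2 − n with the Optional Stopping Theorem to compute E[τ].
E[τ] = 2520

M_n = X_n^2 − n is a martingale (since E[X_{n+1}^2 | F_n] = X_n^2 + 1). By OST (τ has finite mean in a bounded region), E[M_τ] = E[M_0] = X_0^2 − 0 = 15^2 = 225. Also E[M_τ] = E[X_τ^2] − E[τ]. The walk exits at 0 or 183, with P(hit 183 first) = 15/183, so E[X_τ^2] = 183^2 · 15/183 + 0 = 2745. Thus E[τ] = E[X_τ^2] − E[M_τ] = 2745 − 225 = 2520 = 15(183 − 15) = 2520.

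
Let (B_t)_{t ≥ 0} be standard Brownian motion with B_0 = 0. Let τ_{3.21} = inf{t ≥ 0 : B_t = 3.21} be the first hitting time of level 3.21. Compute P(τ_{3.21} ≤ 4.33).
P(τ_{3.21} ≤ 4.33) = 2(1 − Φ(3.21/√4.33)) = 2(1 − Φ(1.5426)) ≈ 0.1229

By the reflection principle for standard BM, P(τ_b ≤ t) = 2 · P(B_t ≥ b). Since B_t ~ N(0, t), P(B_t ≥ 3.21) = 1 − Φ(3.21/√t) = 1 − Φ(3.21/√4.33) = 1 − Φ(1.5426) ≈ 0.06146. Doubling: P(τ_{3.21} ≤ 4.33) ≈ 2 · 0.06146 = 0.12292 ≈ 0.1229.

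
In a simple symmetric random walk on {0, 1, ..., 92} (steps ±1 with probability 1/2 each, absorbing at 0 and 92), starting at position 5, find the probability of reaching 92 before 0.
P(hit 92 before 0) = 5/92

Let u_k = P(hit 92 before 0 | start at k). Then u_0 = 0, u_92 = 1, and u_k = u_{k-1}/2 + u_{k+1}/2 for 1 ≤ k ≤ 91. This harmonic recurrence is solved by u_k = k/92, giving u_5 = 5/92.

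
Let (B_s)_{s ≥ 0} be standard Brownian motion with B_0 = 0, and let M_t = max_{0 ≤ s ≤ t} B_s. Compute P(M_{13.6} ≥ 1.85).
P(M_{13.6} ≥ 1.85) = 2·P(B_{13.6} ≥ 1.85) = 2(1 − Φ(1.85/√13.6)) ≈ 0.6159

By the reflection principle for Brownian motion, P(M_t ≥ a) = 2 · P(B_t ≥ a) for a ≥ 0. Since B_t ~ N(0, t), P(B_t ≥ 1.85) = 1 − Φ(1.85/√t) = 1 − Φ(1.85/√13.6) = 1 − Φ(0.5017). So
  P(M_{13.6} ≥ 1.85) = 2(1 − Φ(0.5017)) ≈ 0.6159.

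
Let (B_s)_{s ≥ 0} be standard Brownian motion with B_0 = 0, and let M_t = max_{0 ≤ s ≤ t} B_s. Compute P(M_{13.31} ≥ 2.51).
P(M_{13.31} ≥ 2.51) = 2·P(B_{13.31} ≥ 2.51) = 2(1 − Φ(2.51/√13.31)) ≈ 0.4915

By the reflection principle for Brownian motion, P(M_t ≥ a) = 2 · P(B_t ≥ a) for a ≥ 0. Since B_t ~ N(0, t), P(B_t ≥ 2.51) = 1 − Φ(2.51/√t) = 1 − Φ(2.51/√13.31) = 1 − Φ(0.6880). So
  P(M_{13.31} ≥ 2.51) = 2(1 − Φ(0.6880)) ≈ 0.4915.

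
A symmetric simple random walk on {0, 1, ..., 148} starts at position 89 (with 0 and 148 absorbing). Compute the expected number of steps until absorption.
E[τ | X_0 = 89] = 5251

Let v_k = E[τ | X_0 = k]. Boundary: v_0 = v_148 = 0. Recurrence: v_k = 1 + (v_{k-1} + v_{k+1})/2 for 1 ≤ k ≤ 147. The particular solution to v_k − (v_{k-1} + v_{k+1})/2 = 1 is v_k = −k^2. Adding homogeneous solution A + B k and matching boundaries gives v_k = k (148 − k). Substituting k = 89: v_89 = 89 · 59 = 5251.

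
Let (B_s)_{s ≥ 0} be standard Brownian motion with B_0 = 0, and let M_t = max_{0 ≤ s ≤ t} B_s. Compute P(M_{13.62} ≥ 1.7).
P(M_{13.62} ≥ 1.7) = 2·P(B_{13.62} ≥ 1.7) = 2(1 − Φ(1.7/√13.62)) ≈ 0.6451

By the reflection principle for Brownian motion, P(M_t ≥ a) = 2 · P(B_t ≥ a) for a ≥ 0. Since B_t ~ N(0, t), P(B_t ≥ 1.7) = 1 − Φ(1.7/√t) = 1 − Φ(1.7/√13.62) = 1 − Φ(0.4606). So
  P(M_{13.62} ≥ 1.7) = 2(1 − Φ(0.4606)) ≈ 0.6451.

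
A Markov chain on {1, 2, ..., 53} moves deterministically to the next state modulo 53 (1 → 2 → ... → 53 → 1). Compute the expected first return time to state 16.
E[T_16 | X_0 = 16] = 53

The chain cycles deterministically, so starting at state 16 it returns in exactly 53 steps. Equivalently, the stationary distribution is uniform π_j = 1/53 for every state j, so by Kac's formula E[T_16] = 1/π_16 = 53.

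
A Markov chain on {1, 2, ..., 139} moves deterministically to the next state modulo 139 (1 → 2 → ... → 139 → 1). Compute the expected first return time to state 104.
E[T_104 | X_0 = 104] = 139

The chain cycles deterministically, so starting at state 104 it returns in exactly 139 steps. Equivalently, the stationary distribution is uniform π_j = 1/139 for every state j, so by Kac's formula E[T_104] = 1/π_104 = 139.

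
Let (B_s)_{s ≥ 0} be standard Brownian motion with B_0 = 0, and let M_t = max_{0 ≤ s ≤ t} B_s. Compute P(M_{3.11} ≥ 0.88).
P(M_{3.11} ≥ 0.88) = 2·P(B_{3.11} ≥ 0.88) = 2(1 − Φ(0.88/√3.11)) ≈ 0.6178

By the reflection principle for Brownian motion, P(M_t ≥ a) = 2 · P(B_t ≥ a) for a ≥ 0. Since B_t ~ N(0, t), P(B_t ≥ 0.88) = 1 − Φ(0.88/√t) = 1 − Φ(0.88/√3.11) = 1 − Φ(0.4990). So
  P(M_{3.11} ≥ 0.88) = 2(1 − Φ(0.4990)) ≈ 0.6178.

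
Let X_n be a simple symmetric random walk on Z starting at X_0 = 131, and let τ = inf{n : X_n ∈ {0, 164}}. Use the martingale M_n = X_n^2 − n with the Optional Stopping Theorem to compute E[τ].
E[τ] = 4323

M_n = X_n^2 − n is a martingale (since E[X_{n+1}^2 | F_n] = X_n^2 + 1). By OST (τ has finite mean in a bounded region), E[M_τ] = E[M_0] = X_0^2 − 0 = 131^2 = 17161. Also E[M_τ] = E[X_τ^2] − E[τ]. The walk exits at 0 or 164, with P(hit 164 first) = 131/164, so E[X_τ^2] = 164^2 · 131/164 + 0 = 21484. Thus E[τ] = E[X_τ^2] − E[M_τ] = 21484 − 17161 = 4323 = 131(164 − 131) = 4323.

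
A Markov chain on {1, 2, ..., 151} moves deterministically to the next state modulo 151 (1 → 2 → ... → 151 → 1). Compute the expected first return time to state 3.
E[T_3 | X_0 = 3] = 151

The chain cycles deterministically, so starting at state 3 it returns in exactly 151 steps. Equivalently, the stationary distribution is uniform π_j = 1/151 for every state j, so by Kac's formula E[T_3] = 1/π_3 = 151.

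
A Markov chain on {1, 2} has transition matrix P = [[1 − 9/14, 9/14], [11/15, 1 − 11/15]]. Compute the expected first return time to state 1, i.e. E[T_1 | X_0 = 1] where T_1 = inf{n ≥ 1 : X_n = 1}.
E[T_1 | X_0 = 1] = 1/π_1 = 289/154

For an irreducible recurrent Markov chain with stationary distribution π, E[T_i | X_0 = i] = 1/π_i (Kac's formula). Here π_1 = (11/15)/(9/14 + 11/15) = (11/15)/(289/210) = 154/289, so E[T_1 | X_0 = 1] = 1/π_1 = (9/14 + 11/15)/(11/15) = (289/210)/(11/15) = 289/154.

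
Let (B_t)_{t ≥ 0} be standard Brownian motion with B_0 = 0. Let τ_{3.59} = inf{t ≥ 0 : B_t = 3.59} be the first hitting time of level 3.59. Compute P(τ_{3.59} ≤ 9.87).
P(τ_{3.59} ≤ 9.87) = 2(1 − Φ(3.59/√9.87)) = 2(1 − Φ(1.1427)) ≈ 0.2532

By the reflection principle for standard BM, P(τ_b ≤ t) = 2 · P(B_t ≥ b). Since B_t ~ N(0, t), P(B_t ≥ 3.59) = 1 − Φ(3.59/√t) = 1 − Φ(3.59/√9.87) = 1 − Φ(1.1427) ≈ 0.12658. Doubling: P(τ_{3.59} ≤ 9.87) ≈ 2 · 0.12658 = 0.25316 ≈ 0.2532.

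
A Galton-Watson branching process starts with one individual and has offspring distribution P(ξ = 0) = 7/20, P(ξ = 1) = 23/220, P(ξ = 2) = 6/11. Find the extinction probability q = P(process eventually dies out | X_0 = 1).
q = 77/120

The pgf is f(s) = 7/20 + 23/220·s + 6/11·s². The extinction probability q is the smallest fixed point of f in [0, 1]. Setting s = f(s):
  6/11·s² + (23/220 − 1)·s + 7/20 = 0
  6/11·s² − (7/20 + 6/11)·s + 7/20 = 0
which factors as (s − 1)·(6/11·s − 7/20) = 0, giving roots s = 1 and s = (7/20)/(6/11) = 77/120.
Mean offspring μ = 23/220 + 2·6/11 = 263/220 > 1 (supercritical), so q < 1. The extinction probability is the smaller root: q = (7/20)/(6/11) = 77/120.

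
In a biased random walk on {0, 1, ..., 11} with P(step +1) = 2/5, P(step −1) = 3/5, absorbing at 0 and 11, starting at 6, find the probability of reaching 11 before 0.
P(hit 11 before 0) = (1 − (3/2)^6) / (1 − (3/2)^11) = 21280/175099

Let u_k denote P(reach 11 before 0 | start at k). Boundary: u_0 = 0, u_11 = 1. Recurrence: u_k = 2/5·u_{k+1} + 3/5·u_{k-1} for 1 ≤ k ≤ 10. Try u_k = A + B·r^k with r = q/p = (3/5)/(2/5) = 3/2. Substitution satisfies the recurrence; boundary conditions give:
  u_k = (1 − r^k) / (1 − r^N) = (1 − (3/2)^6) / (1 − (3/2)^11) = 21280/175099.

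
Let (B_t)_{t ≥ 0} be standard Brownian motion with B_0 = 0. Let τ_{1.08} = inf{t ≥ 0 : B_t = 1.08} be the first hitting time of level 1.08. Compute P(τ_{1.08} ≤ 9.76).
P(τ_{1.08} ≤ 9.76) = 2(1 − Φ(1.08/√9.76)) = 2(1 − Φ(0.3457)) ≈ 0.7296

By the reflection principle for standard BM, P(τ_b ≤ t) = 2 · P(B_t ≥ b). Since B_t ~ N(0, t), P(B_t ≥ 1.08) = 1 − Φ(1.08/√t) = 1 − Φ(1.08/√9.76) = 1 − Φ(0.3457) ≈ 0.36478. Doubling: P(τ_{1.08} ≤ 9.76) ≈ 2 · 0.36478 = 0.72956 ≈ 0.7296.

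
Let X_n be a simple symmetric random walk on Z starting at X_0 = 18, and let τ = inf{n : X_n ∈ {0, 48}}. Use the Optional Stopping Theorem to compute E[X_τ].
E[X_τ] = 18

X_n is a martingale and τ is a bounded-mean stopping time (indeed τ is finite a.s. with bounded expectation since the walk is in a bounded region). By the OST, E[X_τ] = E[X_0] = 18. Equivalently: E[X_τ] = 48 · P(hit 48 first) + 0 · P(hit 0 first) = 48 · (18/48) = 18.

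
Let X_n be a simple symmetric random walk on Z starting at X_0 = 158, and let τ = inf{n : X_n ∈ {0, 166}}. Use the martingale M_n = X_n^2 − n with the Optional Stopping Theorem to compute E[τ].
E[τ] = 1264

M_n = X_n^2 − n is a martingale (since E[X_{n+1}^2 | F_n] = X_n^2 + 1). By OST (τ has finite mean in a bounded region), E[M_τ] = E[M_0] = X_0^2 − 0 = 158^2 = 24964. Also E[M_τ] = E[X_τ^2] − E[τ]. The walk exits at 0 or 166, with P(hit 166 first) = 158/166, so E[X_τ^2] = 166^2 · 158/166 + 0 = 26228. Thus E[τ] = E[X_τ^2] − E[M_τ] = 26228 − 24964 = 1264 = 158(166 − 158) = 1264.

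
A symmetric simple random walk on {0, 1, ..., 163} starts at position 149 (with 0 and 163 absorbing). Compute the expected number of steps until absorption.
E[τ | X_0 = 149] = 2086

Let v_k = E[τ | X_0 = k]. Boundary: v_0 = v_163 = 0. Recurrence: v_k = 1 + (v_{k-1} + v_{k+1})/2 for 1 ≤ k ≤ 162. The particular solution to v_k − (v_{k-1} + v_{k+1})/2 = 1 is v_k = −k^2. Adding homogeneous solution A + B k and matching boundaries gives v_k = k (163 − k). Substituting k = 149: v_149 = 149 · 14 = 2086.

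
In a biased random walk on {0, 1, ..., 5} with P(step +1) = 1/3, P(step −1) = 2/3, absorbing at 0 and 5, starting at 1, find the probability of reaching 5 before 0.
P(hit 5 before 0) = (1 − (2)^1) / (1 − (2)^5) = 1/31

Let u_k denote P(reach 5 before 0 | start at k). Boundary: u_0 = 0, u_5 = 1. Recurrence: u_k = 1/3·u_{k+1} + 2/3·u_{k-1} for 1 ≤ k ≤ 4. Try u_k = A + B·r^k with r = q/p = (2/3)/(1/3) = 2. Substitution satisfies the recurrence; boundary conditions give:
  u_k = (1 − r^k) / (1 − r^N) = (1 − (2)^1) / (1 − (2)^5) = 1/31.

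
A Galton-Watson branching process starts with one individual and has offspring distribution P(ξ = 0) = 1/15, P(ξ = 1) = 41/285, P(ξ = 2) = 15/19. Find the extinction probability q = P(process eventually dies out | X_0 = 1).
q = 19/225

The pgf is f(s) = 1/15 + 41/285·s + 15/19·s². The extinction probability q is the smallest fixed point of f in [0, 1]. Setting s = f(s):
  15/19·s² + (41/285 − 1)·s + 1/15 = 0
  15/19·s² − (1/15 + 15/19)·s + 1/15 = 0
which factors as (s − 1)·(15/19·s − 1/15) = 0, giving roots s = 1 and s = (1/15)/(15/19) = 19/225.
Mean offspring μ = 41/285 + 2·15/19 = 491/285 > 1 (supercritical), so q < 1. The extinction probability is the smaller root: q = (1/15)/(15/19) = 19/225.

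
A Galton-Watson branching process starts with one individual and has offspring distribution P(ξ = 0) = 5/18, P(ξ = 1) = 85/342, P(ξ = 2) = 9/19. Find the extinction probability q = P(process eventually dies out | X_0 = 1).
q = 95/162

The pgf is f(s) = 5/18 + 85/342·s + 9/19·s². The extinction probability q is the smallest fixed point of f in [0, 1]. Setting s = f(s):
  9/19·s² + (85/342 − 1)·s + 5/18 = 0
  9/19·s² − (5/18 + 9/19)·s + 5/18 = 0
which factors as (s − 1)·(9/19·s − 5/18) = 0, giving roots s = 1 and s = (5/18)/(9/19) = 95/162.
Mean offspring μ = 85/342 + 2·9/19 = 409/342 > 1 (supercritical), so q < 1. The extinction probability is the smaller root: q = (5/18)/(9/19) = 95/162.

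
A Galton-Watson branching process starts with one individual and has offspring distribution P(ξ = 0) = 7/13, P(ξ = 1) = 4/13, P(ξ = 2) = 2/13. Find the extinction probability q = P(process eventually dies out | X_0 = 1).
q = 1

Mean offspring μ = 0·7/13 + 1·4/13 + 2·2/13 = 8/13 ≤ 1. For μ ≤ 1 with offspring not concentrated at 1, the Galton-Watson process goes extinct almost surely, so q = 1.
(Algebraic check: The pgf is f(s) = 7/13 + 4/13·s + 2/13·s². The extinction probability q is the smallest fixed point of f in [0, 1]. Setting s = f(s):
  2/13·s² + (4/13 − 1)·s + 7/13 = 0
  2/13·s² − (7/13 + 2/13)·s + 7/13 = 0
which factors as (s − 1)·(2/13·s − 7/13) = 0, giving roots s = 1 and s = (7/13)/(2/13) = 7/2. Since 7/2 ≥ 1, the smallest root in [0, 1] is s = 1.)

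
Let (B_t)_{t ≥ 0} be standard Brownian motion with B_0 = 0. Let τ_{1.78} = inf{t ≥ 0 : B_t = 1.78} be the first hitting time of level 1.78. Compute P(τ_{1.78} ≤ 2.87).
P(τ_{1.78} ≤ 2.87) = 2(1 − Φ(1.78/√2.87)) = 2(1 − Φ(1.0507)) ≈ 0.2934

By the reflection principle for standard BM, P(τ_b ≤ t) = 2 · P(B_t ≥ b). Since B_t ~ N(0, t), P(B_t ≥ 1.78) = 1 − Φ(1.78/√t) = 1 − Φ(1.78/√2.87) = 1 − Φ(1.0507) ≈ 0.14670. Doubling: P(τ_{1.78} ≤ 2.87) ≈ 2 · 0.14670 = 0.29340 ≈ 0.2934.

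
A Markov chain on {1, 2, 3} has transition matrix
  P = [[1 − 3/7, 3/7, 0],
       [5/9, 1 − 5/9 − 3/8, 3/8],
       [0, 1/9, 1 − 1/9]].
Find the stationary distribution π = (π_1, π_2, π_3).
π = (8/35, 216/1225, 729/1225)

This is a birth-death chain on three states, which satisfies detailed balance: π_1 · P_{12} = π_2 · P_{21} and π_2 · P_{23} = π_3 · P_{32}.
From π_1 · 3/7 = π_2 · 5/9: π_2/π_1 = (3/7)/(5/9) = 27/35.
From π_2 · 3/8 = π_3 · 1/9: π_3/π_2 = (3/8)/(1/9) = 27/8.
Take π_1 proportional to 1; then unnormalized π = (1, 27/35, 729/280). Normalize by dividing by the sum 35/8:
  π = (8/35, 216/1225, 729/1225).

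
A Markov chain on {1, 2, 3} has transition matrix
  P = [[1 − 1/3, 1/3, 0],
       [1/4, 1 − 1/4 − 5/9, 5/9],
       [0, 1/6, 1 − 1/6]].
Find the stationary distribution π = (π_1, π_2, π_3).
π = (9/61, 12/61, 40/61)

This is a birth-death chain on three states, which satisfies detailed balance: π_1 · P_{12} = π_2 · P_{21} and π_2 · P_{23} = π_3 · P_{32}.
From π_1 · 1/3 = π_2 · 1/4: π_2/π_1 = (1/3)/(1/4) = 4/3.
From π_2 · 5/9 = π_3 · 1/6: π_3/π_2 = (5/9)/(1/6) = 10/3.
Take π_1 proportional to 1; then unnormalized π = (1, 4/3, 40/9). Normalize by dividing by the sum 61/9:
  π = (9/61, 12/61, 40/61).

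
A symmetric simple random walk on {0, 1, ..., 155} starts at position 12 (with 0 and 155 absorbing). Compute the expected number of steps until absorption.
E[τ | X_0 = 12] = 1716

Let v_k = E[τ | X_0 = k]. Boundary: v_0 = v_155 = 0. Recurrence: v_k = 1 + (v_{k-1} + v_{k+1})/2 for 1 ≤ k ≤ 154. The particular solution to v_k − (v_{k-1} + v_{k+1})/2 = 1 is v_k = −k^2. Adding homogeneous solution A + B k and matching boundaries gives v_k = k (155 − k). Substituting k = 12: v_12 = 12 · 143 = 1716.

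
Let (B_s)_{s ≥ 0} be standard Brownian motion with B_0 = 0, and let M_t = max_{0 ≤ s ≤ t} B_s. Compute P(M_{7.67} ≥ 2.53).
P(M_{7.67} ≥ 2.53) = 2·P(B_{7.67} ≥ 2.53) = 2(1 − Φ(2.53/√7.67)) ≈ 0.3610

By the reflection principle for Brownian motion, P(M_t ≥ a) = 2 · P(B_t ≥ a) for a ≥ 0. Since B_t ~ N(0, t), P(B_t ≥ 2.53) = 1 − Φ(2.53/√t) = 1 − Φ(2.53/√7.67) = 1 − Φ(0.9135). So
  P(M_{7.67} ≥ 2.53) = 2(1 − Φ(0.9135)) ≈ 0.3610.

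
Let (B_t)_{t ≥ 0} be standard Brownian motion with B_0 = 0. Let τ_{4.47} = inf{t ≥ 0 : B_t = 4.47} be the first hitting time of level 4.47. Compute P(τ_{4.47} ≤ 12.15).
P(τ_{4.47} ≤ 12.15) = 2(1 − Φ(4.47/√12.15)) = 2(1 − Φ(1.2824)) ≈ 0.1997

By the reflection principle for standard BM, P(τ_b ≤ t) = 2 · P(B_t ≥ b). Since B_t ~ N(0, t), P(B_t ≥ 4.47) = 1 − Φ(4.47/√t) = 1 − Φ(4.47/√12.15) = 1 − Φ(1.2824) ≈ 0.09985. Doubling: P(τ_{4.47} ≤ 12.15) ≈ 2 · 0.09985 = 0.19970 ≈ 0.1997.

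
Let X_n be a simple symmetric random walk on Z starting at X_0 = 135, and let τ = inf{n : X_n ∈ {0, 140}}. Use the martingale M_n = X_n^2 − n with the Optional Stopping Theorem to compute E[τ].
E[τ] = 675

M_n = X_n^2 − n is a martingale (since E[X_{n+1}^2 | F_n] = X_n^2 + 1). By OST (τ has finite mean in a bounded region), E[M_τ] = E[M_0] = X_0^2 − 0 = 135^2 = 18225. Also E[M_τ] = E[X_τ^2] − E[τ]. The walk exits at 0 or 140, with P(hit 140 first) = 135/140, so E[X_τ^2] = 140^2 · 135/140 + 0 = 18900. Thus E[τ] = E[X_τ^2] − E[M_τ] = 18900 − 18225 = 675 = 135(140 − 135) = 675.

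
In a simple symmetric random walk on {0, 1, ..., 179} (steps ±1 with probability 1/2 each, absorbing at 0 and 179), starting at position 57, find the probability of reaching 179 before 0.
P(hit 179 before 0) = 57/179

Let u_k = P(hit 179 before 0 | start at k). Then u_0 = 0, u_179 = 1, and u_k = u_{k-1}/2 + u_{k+1}/2 for 1 ≤ k ≤ 178. This harmonic recurrence is solved by u_k = k/179, giving u_57 = 57/179.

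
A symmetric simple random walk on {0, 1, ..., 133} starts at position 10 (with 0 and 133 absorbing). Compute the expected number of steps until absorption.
E[τ | X_0 = 10] = 1230

Let v_k = E[τ | X_0 = k]. Boundary: v_0 = v_133 = 0. Recurrence: v_k = 1 + (v_{k-1} + v_{k+1})/2 for 1 ≤ k ≤ 132. The particular solution to v_k − (v_{k-1} + v_{k+1})/2 = 1 is v_k = −k^2. Adding homogeneous solution A + B k and matching boundaries gives v_k = k (133 − k). Substituting k = 10: v_10 = 10 · 123 = 1230.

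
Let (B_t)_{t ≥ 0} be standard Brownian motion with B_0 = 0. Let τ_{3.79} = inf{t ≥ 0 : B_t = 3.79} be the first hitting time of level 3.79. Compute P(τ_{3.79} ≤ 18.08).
P(τ_{3.79} ≤ 18.08) = 2(1 − Φ(3.79/√18.08)) = 2(1 − Φ(0.8913)) ≈ 0.3728

By the reflection principle for standard BM, P(τ_b ≤ t) = 2 · P(B_t ≥ b). Since B_t ~ N(0, t), P(B_t ≥ 3.79) = 1 − Φ(3.79/√t) = 1 − Φ(3.79/√18.08) = 1 − Φ(0.8913) ≈ 0.18638. Doubling: P(τ_{3.79} ≤ 18.08) ≈ 2 · 0.18638 = 0.37276 ≈ 0.3728.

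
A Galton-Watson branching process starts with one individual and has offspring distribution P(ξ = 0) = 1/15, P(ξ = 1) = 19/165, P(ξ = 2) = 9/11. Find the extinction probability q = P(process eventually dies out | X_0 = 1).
q = 11/135

The pgf is f(s) = 1/15 + 19/165·s + 9/11·s². The extinction probability q is the smallest fixed point of f in [0, 1]. Setting s = f(s):
  9/11·s² + (19/165 − 1)·s + 1/15 = 0
  9/11·s² − (1/15 + 9/11)·s + 1/15 = 0
which factors as (s − 1)·(9/11·s − 1/15) = 0, giving roots s = 1 and s = (1/15)/(9/11) = 11/135.
Mean offspring μ = 19/165 + 2·9/11 = 289/165 > 1 (supercritical), so q < 1. The extinction probability is the smaller root: q = (1/15)/(9/11) = 11/135.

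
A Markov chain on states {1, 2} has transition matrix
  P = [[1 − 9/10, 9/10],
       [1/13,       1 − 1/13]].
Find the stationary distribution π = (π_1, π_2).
π_1 = 10/127, π_2 = 117/127

Solve πP = π with π_1 + π_2 = 1. From πP = π: π_1 · (1 − 9/10) + π_2 · 1/13 = π_1 ⇒ π_2 · 1/13 = π_1 · 9/10 ⇒ π_2/π_1 = (9/10)/(1/13) = 117/10. Together with π_1 + π_2 = 1:
  π_1 = (1/13)/(9/10 + 1/13) = (1/13)/(127/130) = 10/127,
  π_2 = (9/10)/(9/10 + 1/13) = (9/10)/(127/130) = 117/127.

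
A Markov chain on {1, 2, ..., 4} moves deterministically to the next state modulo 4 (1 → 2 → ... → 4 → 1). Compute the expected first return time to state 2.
E[T_2 | X_0 = 2] = 4

The chain cycles deterministically, so starting at state 2 it returns in exactly 4 steps. Equivalently, the stationary distribution is uniform π_j = 1/4 for every state j, so by Kac's formula E[T_2] = 1/π_2 = 4.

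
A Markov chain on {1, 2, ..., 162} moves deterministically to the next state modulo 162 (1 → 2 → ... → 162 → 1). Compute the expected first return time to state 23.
E[T_23 | X_0 = 23] = 162

The chain cycles deterministically, so starting at state 23 it returns in exactly 162 steps. Equivalently, the stationary distribution is uniform π_j = 1/162 for every state j, so by Kac's formula E[T_23] = 1/π_23 = 162.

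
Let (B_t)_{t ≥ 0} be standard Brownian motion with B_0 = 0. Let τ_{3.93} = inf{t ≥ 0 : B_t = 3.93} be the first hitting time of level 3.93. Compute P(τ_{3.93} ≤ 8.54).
P(τ_{3.93} ≤ 8.54) = 2(1 − Φ(3.93/√8.54)) = 2(1 − Φ(1.3448)) ≈ 0.1787

By the reflection principle for standard BM, P(τ_b ≤ t) = 2 · P(B_t ≥ b). Since B_t ~ N(0, t), P(B_t ≥ 3.93) = 1 − Φ(3.93/√t) = 1 − Φ(3.93/√8.54) = 1 − Φ(1.3448) ≈ 0.08934. Doubling: P(τ_{3.93} ≤ 8.54) ≈ 2 · 0.08934 = 0.17868 ≈ 0.1787.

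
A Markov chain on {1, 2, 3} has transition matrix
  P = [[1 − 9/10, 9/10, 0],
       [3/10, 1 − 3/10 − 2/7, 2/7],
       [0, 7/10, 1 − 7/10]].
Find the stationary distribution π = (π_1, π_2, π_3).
π = (49/256, 147/256, 15/64)

This is a birth-death chain on three states, which satisfies detailed balance: π_1 · P_{12} = π_2 · P_{21} and π_2 · P_{23} = π_3 · P_{32}.
From π_1 · 9/10 = π_2 · 3/10: π_2/π_1 = (9/10)/(3/10) = 3.
From π_2 · 2/7 = π_3 · 7/10: π_3/π_2 = (2/7)/(7/10) = 20/49.
Take π_1 proportional to 1; then unnormalized π = (1, 3, 60/49). Normalize by dividing by the sum 256/49:
  π = (49/256, 147/256, 15/64).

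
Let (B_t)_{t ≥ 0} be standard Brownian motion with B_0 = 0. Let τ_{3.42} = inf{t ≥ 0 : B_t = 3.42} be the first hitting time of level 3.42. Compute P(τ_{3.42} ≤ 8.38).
P(τ_{3.42} ≤ 8.38) = 2(1 − Φ(3.42/√8.38)) = 2(1 − Φ(1.1814)) ≈ 0.2374

By the reflection principle for standard BM, P(τ_b ≤ t) = 2 · P(B_t ≥ b). Since B_t ~ N(0, t), P(B_t ≥ 3.42) = 1 − Φ(3.42/√t) = 1 − Φ(3.42/√8.38) = 1 − Φ(1.1814) ≈ 0.11872. Doubling: P(τ_{3.42} ≤ 8.38) ≈ 2 · 0.11872 = 0.23744 ≈ 0.2374.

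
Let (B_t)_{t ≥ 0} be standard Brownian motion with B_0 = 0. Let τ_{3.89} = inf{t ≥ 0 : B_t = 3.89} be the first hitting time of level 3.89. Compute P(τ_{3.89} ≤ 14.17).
P(τ_{3.89} ≤ 14.17) = 2(1 − Φ(3.89/√14.17)) = 2(1 − Φ(1.0334)) ≈ 0.3014

By the reflection principle for standard BM, P(τ_b ≤ t) = 2 · P(B_t ≥ b). Since B_t ~ N(0, t), P(B_t ≥ 3.89) = 1 − Φ(3.89/√t) = 1 − Φ(3.89/√14.17) = 1 − Φ(1.0334) ≈ 0.15071. Doubling: P(τ_{3.89} ≤ 14.17) ≈ 2 · 0.15071 = 0.30142 ≈ 0.3014.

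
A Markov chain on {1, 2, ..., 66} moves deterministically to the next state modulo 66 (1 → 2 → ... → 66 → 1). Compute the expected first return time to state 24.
E[T_24 | X_0 = 24] = 66

The chain cycles deterministically, so starting at state 24 it returns in exactly 66 steps. Equivalently, the stationary distribution is uniform π_j = 1/66 for every state j, so by Kac's formula E[T_24] = 1/π_24 = 66.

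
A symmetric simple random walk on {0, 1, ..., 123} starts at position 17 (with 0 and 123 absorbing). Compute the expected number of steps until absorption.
E[τ | X_0 = 17] = 1802

Let v_k = E[τ | X_0 = k]. Boundary: v_0 = v_123 = 0. Recurrence: v_k = 1 + (v_{k-1} + v_{k+1})/2 for 1 ≤ k ≤ 122. The particular solution to v_k − (v_{k-1} + v_{k+1})/2 = 1 is v_k = −k^2. Adding homogeneous solution A + B k and matching boundaries gives v_k = k (123 − k). Substituting k = 17: v_17 = 17 · 106 = 1802.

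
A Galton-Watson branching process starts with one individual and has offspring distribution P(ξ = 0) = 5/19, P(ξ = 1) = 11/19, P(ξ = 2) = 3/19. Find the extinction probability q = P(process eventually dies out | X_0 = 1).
q = 1

Mean offspring μ = 0·5/19 + 1·11/19 + 2·3/19 = 17/19 ≤ 1. For μ ≤ 1 with offspring not concentrated at 1, the Galton-Watson process goes extinct almost surely, so q = 1.
(Algebraic check: The pgf is f(s) = 5/19 + 11/19·s + 3/19·s². The extinction probability q is the smallest fixed point of f in [0, 1]. Setting s = f(s):
  3/19·s² + (11/19 − 1)·s + 5/19 = 0
  3/19·s² − (5/19 + 3/19)·s + 5/19 = 0
which factors as (s − 1)·(3/19·s − 5/19) = 0, giving roots s = 1 and s = (5/19)/(3/19) = 5/3. Since 5/3 ≥ 1, the smallest root in [0, 1] is s = 1.)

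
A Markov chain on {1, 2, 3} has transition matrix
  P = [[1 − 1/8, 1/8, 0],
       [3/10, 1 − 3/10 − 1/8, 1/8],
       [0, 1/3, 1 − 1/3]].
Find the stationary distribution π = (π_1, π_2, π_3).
π = (96/151, 40/151, 15/151)

This is a birth-death chain on three states, which satisfies detailed balance: π_1 · P_{12} = π_2 · P_{21} and π_2 · P_{23} = π_3 · P_{32}.
From π_1 · 1/8 = π_2 · 3/10: π_2/π_1 = (1/8)/(3/10) = 5/12.
From π_2 · 1/8 = π_3 · 1/3: π_3/π_2 = (1/8)/(1/3) = 3/8.
Take π_1 proportional to 1; then unnormalized π = (1, 5/12, 5/32). Normalize by dividing by the sum 151/96:
  π = (96/151, 40/151, 15/151).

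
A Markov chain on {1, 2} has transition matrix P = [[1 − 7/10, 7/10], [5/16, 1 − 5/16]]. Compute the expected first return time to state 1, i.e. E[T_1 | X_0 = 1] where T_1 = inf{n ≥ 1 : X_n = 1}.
E[T_1 | X_0 = 1] = 1/π_1 = 81/25

For an irreducible recurrent Markov chain with stationary distribution π, E[T_i | X_0 = i] = 1/π_i (Kac's formula). Here π_1 = (5/16)/(7/10 + 5/16) = (5/16)/(81/80) = 25/81, so E[T_1 | X_0 = 1] = 1/π_1 = (7/10 + 5/16)/(5/16) = (81/80)/(5/16) = 81/25.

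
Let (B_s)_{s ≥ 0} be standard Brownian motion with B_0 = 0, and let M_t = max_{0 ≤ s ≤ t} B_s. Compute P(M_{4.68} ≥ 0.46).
P(M_{4.68} ≥ 0.46) = 2·P(B_{4.68} ≥ 0.46) = 2(1 − Φ(0.46/√4.68)) ≈ 0.8316

By the reflection principle for Brownian motion, P(M_t ≥ a) = 2 · P(B_t ≥ a) for a ≥ 0. Since B_t ~ N(0, t), P(B_t ≥ 0.46) = 1 − Φ(0.46/√t) = 1 − Φ(0.46/√4.68) = 1 − Φ(0.2126). So
  P(M_{4.68} ≥ 0.46) = 2(1 − Φ(0.2126)) ≈ 0.8316.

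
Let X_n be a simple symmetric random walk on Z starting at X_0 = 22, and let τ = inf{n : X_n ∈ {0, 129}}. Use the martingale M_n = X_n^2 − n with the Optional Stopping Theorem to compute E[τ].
E[τ] = 2354

M_n = X_n^2 − n is a martingale (since E[X_{n+1}^2 | F_n] = X_n^2 + 1). By OST (τ has finite mean in a bounded region), E[M_τ] = E[M_0] = X_0^2 − 0 = 22^2 = 484. Also E[M_τ] = E[X_τ^2] − E[τ]. The walk exits at 0 or 129, with P(hit 129 first) = 22/129, so E[X_τ^2] = 129^2 · 22/129 + 0 = 2838. Thus E[τ] = E[X_τ^2] − E[M_τ] = 2838 − 484 = 2354 = 22(129 − 22) = 2354.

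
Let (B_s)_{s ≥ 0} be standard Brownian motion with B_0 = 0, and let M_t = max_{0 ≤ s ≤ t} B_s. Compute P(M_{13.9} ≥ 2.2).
P(M_{13.9} ≥ 2.2) = 2·P(B_{13.9} ≥ 2.2) = 2(1 − Φ(2.2/√13.9)) ≈ 0.5551

By the reflection principle for Brownian motion, P(M_t ≥ a) = 2 · P(B_t ≥ a) for a ≥ 0. Since B_t ~ N(0, t), P(B_t ≥ 2.2) = 1 − Φ(2.2/√t) = 1 − Φ(2.2/√13.9) = 1 − Φ(0.5901). So
  P(M_{13.9} ≥ 2.2) = 2(1 − Φ(0.5901)) ≈ 0.5551.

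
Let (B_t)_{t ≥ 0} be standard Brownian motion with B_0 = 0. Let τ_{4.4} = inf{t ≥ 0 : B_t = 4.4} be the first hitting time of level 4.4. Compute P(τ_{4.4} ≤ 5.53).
P(τ_{4.4} ≤ 5.53) = 2(1 − Φ(4.4/√5.53)) = 2(1 − Φ(1.8711)) ≈ 0.0613

By the reflection principle for standard BM, P(τ_b ≤ t) = 2 · P(B_t ≥ b). Since B_t ~ N(0, t), P(B_t ≥ 4.4) = 1 − Φ(4.4/√t) = 1 − Φ(4.4/√5.53) = 1 − Φ(1.8711) ≈ 0.03067. Doubling: P(τ_{4.4} ≤ 5.53) ≈ 2 · 0.03067 = 0.06134 ≈ 0.0613.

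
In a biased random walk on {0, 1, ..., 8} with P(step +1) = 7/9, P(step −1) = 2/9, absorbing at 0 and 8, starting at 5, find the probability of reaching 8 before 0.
P(hit 8 before 0) = (1 − (2/7)^5) / (1 − (2/7)^8) = 1150765/1152909

Let u_k denote P(reach 8 before 0 | start at k). Boundary: u_0 = 0, u_8 = 1. Recurrence: u_k = 7/9·u_{k+1} + 2/9·u_{k-1} for 1 ≤ k ≤ 7. Try u_k = A + B·r^k with r = q/p = (2/9)/(7/9) = 2/7. Substitution satisfies the recurrence; boundary conditions give:
  u_k = (1 − r^k) / (1 − r^N) = (1 − (2/7)^5) / (1 − (2/7)^8) = 1150765/1152909.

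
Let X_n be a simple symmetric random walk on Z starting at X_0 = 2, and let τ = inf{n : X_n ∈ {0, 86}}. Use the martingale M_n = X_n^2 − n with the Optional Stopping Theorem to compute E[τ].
E[τ] = 168

M_n = X_n^2 − n is a martingale (since E[X_{n+1}^2 | F_n] = X_n^2 + 1). By OST (τ has finite mean in a bounded region), E[M_τ] = E[M_0] = X_0^2 − 0 = 2^2 = 4. Also E[M_τ] = E[X_τ^2] − E[τ]. The walk exits at 0 or 86, with P(hit 86 first) = 2/86, so E[X_τ^2] = 86^2 · 2/86 + 0 = 172. Thus E[τ] = E[X_τ^2] − E[M_τ] = 172 − 4 = 168 = 2(86 − 2) = 168.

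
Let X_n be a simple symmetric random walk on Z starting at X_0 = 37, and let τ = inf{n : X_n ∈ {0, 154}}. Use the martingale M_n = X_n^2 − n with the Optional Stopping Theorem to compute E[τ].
E[τ] = 4329

M_n = X_n^2 − n is a martingale (since E[X_{n+1}^2 | F_n] = X_n^2 + 1). By OST (τ has finite mean in a bounded region), E[M_τ] = E[M_0] = X_0^2 − 0 = 37^2 = 1369. Also E[M_τ] = E[X_τ^2] − E[τ]. The walk exits at 0 or 154, with P(hit 154 first) = 37/154, so E[X_τ^2] = 154^2 · 37/154 + 0 = 5698. Thus E[τ] = E[X_τ^2] − E[M_τ] = 5698 − 1369 = 4329 = 37(154 − 37) = 4329.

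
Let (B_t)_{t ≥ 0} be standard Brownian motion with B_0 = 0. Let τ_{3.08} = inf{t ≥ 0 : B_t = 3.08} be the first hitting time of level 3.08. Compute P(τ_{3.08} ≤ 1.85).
P(τ_{3.08} ≤ 1.85) = 2(1 − Φ(3.08/√1.85)) = 2(1 − Φ(2.2645)) ≈ 0.0235

By the reflection principle for standard BM, P(τ_b ≤ t) = 2 · P(B_t ≥ b). Since B_t ~ N(0, t), P(B_t ≥ 3.08) = 1 − Φ(3.08/√t) = 1 − Φ(3.08/√1.85) = 1 − Φ(2.2645) ≈ 0.01177. Doubling: P(τ_{3.08} ≤ 1.85) ≈ 2 · 0.01177 = 0.02354 ≈ 0.0235.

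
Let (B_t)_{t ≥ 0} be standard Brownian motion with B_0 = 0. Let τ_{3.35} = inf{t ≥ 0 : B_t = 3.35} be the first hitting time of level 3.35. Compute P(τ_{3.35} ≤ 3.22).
P(τ_{3.35} ≤ 3.22) = 2(1 − Φ(3.35/√3.22)) = 2(1 − Φ(1.8669)) ≈ 0.0619

By the reflection principle for standard BM, P(τ_b ≤ t) = 2 · P(B_t ≥ b). Since B_t ~ N(0, t), P(B_t ≥ 3.35) = 1 − Φ(3.35/√t) = 1 − Φ(3.35/√3.22) = 1 − Φ(1.8669) ≈ 0.03096. Doubling: P(τ_{3.35} ≤ 3.22) ≈ 2 · 0.03096 = 0.06192 ≈ 0.0619.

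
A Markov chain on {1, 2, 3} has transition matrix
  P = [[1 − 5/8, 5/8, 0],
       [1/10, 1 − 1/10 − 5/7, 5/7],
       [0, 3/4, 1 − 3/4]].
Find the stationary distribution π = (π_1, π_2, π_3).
π = (84/1109, 525/1109, 500/1109)

This is a birth-death chain on three states, which satisfies detailed balance: π_1 · P_{12} = π_2 · P_{21} and π_2 · P_{23} = π_3 · P_{32}.
From π_1 · 5/8 = π_2 · 1/10: π_2/π_1 = (5/8)/(1/10) = 25/4.
From π_2 · 5/7 = π_3 · 3/4: π_3/π_2 = (5/7)/(3/4) = 20/21.
Take π_1 proportional to 1; then unnormalized π = (1, 25/4, 125/21). Normalize by dividing by the sum 1109/84:
  π = (84/1109, 525/1109, 500/1109).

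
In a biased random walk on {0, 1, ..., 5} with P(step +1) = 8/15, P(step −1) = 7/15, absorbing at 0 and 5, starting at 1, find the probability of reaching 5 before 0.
P(hit 5 before 0) = (1 − (7/8)^1) / (1 − (7/8)^5) = 4096/15961

Let u_k denote P(reach 5 before 0 | start at k). Boundary: u_0 = 0, u_5 = 1. Recurrence: u_k = 8/15·u_{k+1} + 7/15·u_{k-1} for 1 ≤ k ≤ 4. Try u_k = A + B·r^k with r = q/p = (7/15)/(8/15) = 7/8. Substitution satisfies the recurrence; boundary conditions give:
  u_k = (1 − r^k) / (1 − r^N) = (1 − (7/8)^1) / (1 − (7/8)^5) = 4096/15961.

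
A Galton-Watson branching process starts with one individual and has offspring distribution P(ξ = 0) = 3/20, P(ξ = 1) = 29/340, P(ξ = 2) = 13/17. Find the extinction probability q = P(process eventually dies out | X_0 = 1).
q = 51/260

The pgf is f(s) = 3/20 + 29/340·s + 13/17·s². The extinction probability q is the smallest fixed point of f in [0, 1]. Setting s = f(s):
  13/17·s² + (29/340 − 1)·s + 3/20 = 0
  13/17·s² − (3/20 + 13/17)·s + 3/20 = 0
which factors as (s − 1)·(13/17·s − 3/20) = 0, giving roots s = 1 and s = (3/20)/(13/17) = 51/260.
Mean offspring μ = 29/340 + 2·13/17 = 549/340 > 1 (supercritical), so q < 1. The extinction probability is the smaller root: q = (3/20)/(13/17) = 51/260.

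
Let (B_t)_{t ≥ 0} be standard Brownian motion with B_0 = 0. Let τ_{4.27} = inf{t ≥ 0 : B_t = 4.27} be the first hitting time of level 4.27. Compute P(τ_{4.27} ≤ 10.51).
P(τ_{4.27} ≤ 10.51) = 2(1 − Φ(4.27/√10.51)) = 2(1 − Φ(1.3171)) ≈ 0.1878

By the reflection principle for standard BM, P(τ_b ≤ t) = 2 · P(B_t ≥ b). Since B_t ~ N(0, t), P(B_t ≥ 4.27) = 1 − Φ(4.27/√t) = 1 − Φ(4.27/√10.51) = 1 − Φ(1.3171) ≈ 0.09390. Doubling: P(τ_{4.27} ≤ 10.51) ≈ 2 · 0.09390 = 0.18780 ≈ 0.1878.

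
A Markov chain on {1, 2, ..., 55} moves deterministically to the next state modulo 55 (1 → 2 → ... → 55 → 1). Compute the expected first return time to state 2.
E[T_2 | X_0 = 2] = 55

The chain cycles deterministically, so starting at state 2 it returns in exactly 55 steps. Equivalently, the stationary distribution is uniform π_j = 1/55 for every state j, so by Kac's formula E[T_2] = 1/π_2 = 55.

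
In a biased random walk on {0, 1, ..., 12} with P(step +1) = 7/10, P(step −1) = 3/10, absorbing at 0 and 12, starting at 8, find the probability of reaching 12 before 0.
P(hit 12 before 0) = (1 − (3/7)^8) / (1 − (3/7)^12) = 5959282/5965843

Let u_k denote P(reach 12 before 0 | start at k). Boundary: u_0 = 0, u_12 = 1. Recurrence: u_k = 7/10·u_{k+1} + 3/10·u_{k-1} for 1 ≤ k ≤ 11. Try u_k = A + B·r^k with r = q/p = (3/10)/(7/10) = 3/7. Substitution satisfies the recurrence; boundary conditions give:
  u_k = (1 − r^k) / (1 − r^N) = (1 − (3/7)^8) / (1 − (3/7)^12) = 5959282/5965843.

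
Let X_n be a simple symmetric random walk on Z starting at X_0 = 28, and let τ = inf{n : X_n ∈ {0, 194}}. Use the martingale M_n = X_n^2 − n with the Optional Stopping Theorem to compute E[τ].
E[τ] = 4648

M_n = X_n^2 − n is a martingale (since E[X_{n+1}^2 | F_n] = X_n^2 + 1). By OST (τ has finite mean in a bounded region), E[M_τ] = E[M_0] = X_0^2 − 0 = 28^2 = 784. Also E[M_τ] = E[X_τ^2] − E[τ]. The walk exits at 0 or 194, with P(hit 194 first) = 28/194, so E[X_τ^2] = 194^2 · 28/194 + 0 = 5432. Thus E[τ] = E[X_τ^2] − E[M_τ] = 5432 − 784 = 4648 = 28(194 − 28) = 4648.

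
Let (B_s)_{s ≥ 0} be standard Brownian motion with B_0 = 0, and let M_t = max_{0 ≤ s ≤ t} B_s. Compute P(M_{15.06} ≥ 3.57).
P(M_{15.06} ≥ 3.57) = 2·P(B_{15.06} ≥ 3.57) = 2(1 − Φ(3.57/√15.06)) ≈ 0.3576

By the reflection principle for Brownian motion, P(M_t ≥ a) = 2 · P(B_t ≥ a) for a ≥ 0. Since B_t ~ N(0, t), P(B_t ≥ 3.57) = 1 − Φ(3.57/√t) = 1 − Φ(3.57/√15.06) = 1 − Φ(0.9199). So
  P(M_{15.06} ≥ 3.57) = 2(1 − Φ(0.9199)) ≈ 0.3576.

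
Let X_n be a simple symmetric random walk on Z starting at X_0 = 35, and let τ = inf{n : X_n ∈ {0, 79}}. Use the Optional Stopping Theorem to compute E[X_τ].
E[X_τ] = 35

X_n is a martingale and τ is a bounded-mean stopping time (indeed τ is finite a.s. with bounded expectation since the walk is in a bounded region). By the OST, E[X_τ] = E[X_0] = 35. Equivalently: E[X_τ] = 79 · P(hit 79 first) + 0 · P(hit 0 first) = 79 · (35/79) = 35.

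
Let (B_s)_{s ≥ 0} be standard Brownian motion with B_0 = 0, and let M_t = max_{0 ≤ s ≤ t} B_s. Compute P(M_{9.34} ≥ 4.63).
P(M_{9.34} ≥ 4.63) = 2·P(B_{9.34} ≥ 4.63) = 2(1 − Φ(4.63/√9.34)) ≈ 0.1298

By the reflection principle for Brownian motion, P(M_t ≥ a) = 2 · P(B_t ≥ a) for a ≥ 0. Since B_t ~ N(0, t), P(B_t ≥ 4.63) = 1 − Φ(4.63/√t) = 1 − Φ(4.63/√9.34) = 1 − Φ(1.5150). So
  P(M_{9.34} ≥ 4.63) = 2(1 − Φ(1.5150)) ≈ 0.1298.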